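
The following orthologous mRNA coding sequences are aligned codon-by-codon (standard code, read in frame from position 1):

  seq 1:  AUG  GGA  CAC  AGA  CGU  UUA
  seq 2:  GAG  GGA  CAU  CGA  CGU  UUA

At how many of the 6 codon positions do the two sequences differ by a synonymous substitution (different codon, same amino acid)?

Codon 1: AUG Met / GAG Glu — nonsynonymous.
Codon 2: GGA Gly / GGA Gly — identical.
Codon 3: CAC His / CAU His — synonymous.
Codon 4: AGA Arg / CGA Arg — synonymous.
Codon 5: CGU Arg / CGU Arg — identical.
Codon 6: UUA Leu / UUA Leu — identical.
Synonymous differences: 2.

2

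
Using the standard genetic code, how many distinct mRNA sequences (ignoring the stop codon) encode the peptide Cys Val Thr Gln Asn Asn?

Cys: 2 codons.
Val: 4 codons.
Thr: 4 codons.
Gln: 2 codons.
Asn: 2 codons.
Asn: 2 codons.
2 × 4 × 4 × 2 × 2 × 2 = 256.

256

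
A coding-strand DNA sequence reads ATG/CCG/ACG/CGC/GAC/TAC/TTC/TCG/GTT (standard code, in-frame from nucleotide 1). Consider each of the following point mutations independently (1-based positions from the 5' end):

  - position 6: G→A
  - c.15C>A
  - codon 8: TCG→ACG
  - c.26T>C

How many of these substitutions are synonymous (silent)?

Codon 2: CCG (Pro) → CCA (Pro) — synonymous.
Codon 5: GAC (Asp) → GAA (Glu) — missense.
Codon 8: TCG (Ser) → ACG (Thr) — missense.
Codon 9: GTT (Val) → GCT (Ala) — missense.
Synonymous: 1 of 4.

1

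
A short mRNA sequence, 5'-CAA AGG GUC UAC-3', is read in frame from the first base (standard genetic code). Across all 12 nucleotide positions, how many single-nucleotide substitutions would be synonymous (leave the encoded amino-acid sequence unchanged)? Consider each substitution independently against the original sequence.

7

Codon 1 (CAA, Gln): 1 synonymous substitution.
Codon 2 (AGG, Arg): 2 synonymous substitutions.
Codon 3 (GUC, Val): 3 synonymous substitutions.
Codon 4 (UAC, Tyr): 1 synonymous substitution.
Total: 1 + 2 + 3 + 1 = 7.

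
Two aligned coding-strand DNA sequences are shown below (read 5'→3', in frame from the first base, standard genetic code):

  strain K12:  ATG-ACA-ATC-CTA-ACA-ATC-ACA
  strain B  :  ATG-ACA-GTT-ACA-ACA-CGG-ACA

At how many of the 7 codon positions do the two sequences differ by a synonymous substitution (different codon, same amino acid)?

0

Codon 1: ATG Met / ATG Met — identical.
Codon 2: ACA Thr / ACA Thr — identical.
Codon 3: ATC Ile / GTT Val — nonsynonymous.
Codon 4: CTA Leu / ACA Thr — nonsynonymous.
Codon 5: ACA Thr / ACA Thr — identical.
Codon 6: ATC Ile / CGG Arg — nonsynonymous.
Codon 7: ACA Thr / ACA Thr — identical.
Synonymous differences: 0.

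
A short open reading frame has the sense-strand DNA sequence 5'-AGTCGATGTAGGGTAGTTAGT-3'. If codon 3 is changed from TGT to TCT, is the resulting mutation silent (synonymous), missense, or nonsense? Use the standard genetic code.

Position 8 falls in codon 3: TGT → Cys.
After the substitution the codon is TCT → Ser.
Cys ≠ Ser, so this is a missense mutation.

missense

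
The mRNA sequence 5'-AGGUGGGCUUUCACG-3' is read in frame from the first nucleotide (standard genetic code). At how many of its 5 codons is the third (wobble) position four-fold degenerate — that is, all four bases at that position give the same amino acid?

2

Codon 1 AGG (Arg): third position 2-fold.
Codon 2 UGG (Trp): third position 1-fold.
Codon 3 GCU (Ala): third position 4-fold.
Codon 4 UUC (Phe): third position 2-fold.
Codon 5 ACG (Thr): third position 4-fold.
Four-fold degenerate third positions: 2.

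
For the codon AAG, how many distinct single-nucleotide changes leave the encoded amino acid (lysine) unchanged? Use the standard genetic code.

1

Position 1: none → 0 synonymous.
Position 2: none → 0 synonymous.
Position 3: AAA → 1 synonymous.
Total: 0 + 0 + 1 = 1.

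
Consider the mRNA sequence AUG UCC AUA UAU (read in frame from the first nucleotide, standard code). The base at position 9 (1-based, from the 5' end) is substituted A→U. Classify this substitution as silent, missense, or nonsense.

silent

Position 9 falls in codon 3: AUA → Ile.
After the substitution the codon is AUU → Ile.
Both encode Ile, so the change is synonymous.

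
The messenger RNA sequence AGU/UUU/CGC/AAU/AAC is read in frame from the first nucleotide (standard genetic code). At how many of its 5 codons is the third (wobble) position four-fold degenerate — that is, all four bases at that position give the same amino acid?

Codon 1 AGU (Ser): third position 2-fold.
Codon 2 UUU (Phe): third position 2-fold.
Codon 3 CGC (Arg): third position 4-fold.
Codon 4 AAU (Asn): third position 2-fold.
Codon 5 AAC (Asn): third position 2-fold.
Four-fold degenerate third positions: 1.

1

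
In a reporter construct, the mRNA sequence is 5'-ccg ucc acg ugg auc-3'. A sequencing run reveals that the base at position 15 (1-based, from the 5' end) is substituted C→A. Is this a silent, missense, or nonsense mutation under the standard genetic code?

silent

Position 15 falls in codon 5: AUC → Ile.
After the substitution the codon is AUA → Ile.
Both encode Ile, so the change is synonymous.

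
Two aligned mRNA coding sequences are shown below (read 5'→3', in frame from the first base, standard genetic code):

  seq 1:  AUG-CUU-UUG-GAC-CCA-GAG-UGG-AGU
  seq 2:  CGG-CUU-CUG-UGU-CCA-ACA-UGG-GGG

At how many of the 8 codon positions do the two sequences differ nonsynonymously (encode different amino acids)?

4

Codon 1: AUG Met / CGG Arg — nonsynonymous.
Codon 2: CUU Leu / CUU Leu — identical.
Codon 3: UUG Leu / CUG Leu — synonymous.
Codon 4: GAC Asp / UGU Cys — nonsynonymous.
Codon 5: CCA Pro / CCA Pro — identical.
Codon 6: GAG Glu / ACA Thr — nonsynonymous.
Codon 7: UGG Trp / UGG Trp — identical.
Codon 8: AGU Ser / GGG Gly — nonsynonymous.
Nonsynonymous differences: 4.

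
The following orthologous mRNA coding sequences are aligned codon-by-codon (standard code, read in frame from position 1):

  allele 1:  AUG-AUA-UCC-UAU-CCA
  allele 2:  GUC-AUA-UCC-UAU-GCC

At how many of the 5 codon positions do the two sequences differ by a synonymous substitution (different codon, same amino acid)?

Codon 1: AUG Met / GUC Val — nonsynonymous.
Codon 2: AUA Ile / AUA Ile — identical.
Codon 3: UCC Ser / UCC Ser — identical.
Codon 4: UAU Tyr / UAU Tyr — identical.
Codon 5: CCA Pro / GCC Ala — nonsynonymous.
Synonymous differences: 0.

0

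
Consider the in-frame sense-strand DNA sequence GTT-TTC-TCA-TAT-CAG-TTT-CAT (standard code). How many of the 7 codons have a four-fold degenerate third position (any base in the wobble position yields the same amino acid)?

2

Codon 1 GTT (Val): third position 4-fold.
Codon 2 TTC (Phe): third position 2-fold.
Codon 3 TCA (Ser): third position 4-fold.
Codon 4 TAT (Tyr): third position 2-fold.
Codon 5 CAG (Gln): third position 2-fold.
Codon 6 TTT (Phe): third position 2-fold.
Codon 7 CAT (His): third position 2-fold.
Four-fold degenerate third positions: 2.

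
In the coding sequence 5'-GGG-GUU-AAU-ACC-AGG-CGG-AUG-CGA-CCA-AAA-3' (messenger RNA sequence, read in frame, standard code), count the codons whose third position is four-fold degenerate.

Codon 1 GGG (Gly): third position 4-fold.
Codon 2 GUU (Val): third position 4-fold.
Codon 3 AAU (Asn): third position 2-fold.
Codon 4 ACC (Thr): third position 4-fold.
Codon 5 AGG (Arg): third position 2-fold.
Codon 6 CGG (Arg): third position 4-fold.
Codon 7 AUG (Met): third position 1-fold.
Codon 8 CGA (Arg): third position 4-fold.
Codon 9 CCA (Pro): third position 4-fold.
Codon 10 AAA (Lys): third position 2-fold.
Four-fold degenerate third positions: 6.

6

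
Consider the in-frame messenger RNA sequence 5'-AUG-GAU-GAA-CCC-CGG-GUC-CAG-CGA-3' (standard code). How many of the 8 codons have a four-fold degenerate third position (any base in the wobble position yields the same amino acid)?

4

Codon 1 AUG (Met): third position 1-fold.
Codon 2 GAU (Asp): third position 2-fold.
Codon 3 GAA (Glu): third position 2-fold.
Codon 4 CCC (Pro): third position 4-fold.
Codon 5 CGG (Arg): third position 4-fold.
Codon 6 GUC (Val): third position 4-fold.
Codon 7 CAG (Gln): third position 2-fold.
Codon 8 CGA (Arg): third position 4-fold.
Four-fold degenerate third positions: 4.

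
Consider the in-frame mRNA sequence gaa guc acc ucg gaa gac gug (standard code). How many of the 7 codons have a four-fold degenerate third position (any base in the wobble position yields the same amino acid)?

Codon 1 GAA (Glu): third position 2-fold.
Codon 2 GUC (Val): third position 4-fold.
Codon 3 ACC (Thr): third position 4-fold.
Codon 4 UCG (Ser): third position 4-fold.
Codon 5 GAA (Glu): third position 2-fold.
Codon 6 GAC (Asp): third position 2-fold.
Codon 7 GUG (Val): third position 4-fold.
Four-fold degenerate third positions: 4.

4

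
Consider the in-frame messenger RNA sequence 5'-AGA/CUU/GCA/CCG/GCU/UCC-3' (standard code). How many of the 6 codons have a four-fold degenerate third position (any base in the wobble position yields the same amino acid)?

5

Codon 1 AGA (Arg): third position 2-fold.
Codon 2 CUU (Leu): third position 4-fold.
Codon 3 GCA (Ala): third position 4-fold.
Codon 4 CCG (Pro): third position 4-fold.
Codon 5 GCU (Ala): third position 4-fold.
Codon 6 UCC (Ser): third position 4-fold.
Four-fold degenerate third positions: 5.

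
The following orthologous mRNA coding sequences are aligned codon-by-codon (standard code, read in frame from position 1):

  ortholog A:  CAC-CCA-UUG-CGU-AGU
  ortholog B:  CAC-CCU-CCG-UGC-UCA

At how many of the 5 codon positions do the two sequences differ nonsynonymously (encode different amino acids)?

Codon 1: CAC His / CAC His — identical.
Codon 2: CCA Pro / CCU Pro — synonymous.
Codon 3: UUG Leu / CCG Pro — nonsynonymous.
Codon 4: CGU Arg / UGC Cys — nonsynonymous.
Codon 5: AGU Ser / UCA Ser — synonymous.
Nonsynonymous differences: 2.

2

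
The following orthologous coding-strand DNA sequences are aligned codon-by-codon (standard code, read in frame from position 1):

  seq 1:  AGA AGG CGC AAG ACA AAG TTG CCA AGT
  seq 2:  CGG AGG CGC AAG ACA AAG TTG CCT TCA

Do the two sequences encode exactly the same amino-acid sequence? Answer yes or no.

Codon 1: AGA Arg / CGG Arg — synonymous.
Codon 2: AGG Arg / AGG Arg — identical.
Codon 3: CGC Arg / CGC Arg — identical.
Codon 4: AAG Lys / AAG Lys — identical.
Codon 5: ACA Thr / ACA Thr — identical.
Codon 6: AAG Lys / AAG Lys — identical.
Codon 7: TTG Leu / TTG Leu — identical.
Codon 8: CCA Pro / CCT Pro — synonymous.
Codon 9: AGT Ser / TCA Ser — synonymous.
Nonsynonymous differences: 0 → same protein.

yes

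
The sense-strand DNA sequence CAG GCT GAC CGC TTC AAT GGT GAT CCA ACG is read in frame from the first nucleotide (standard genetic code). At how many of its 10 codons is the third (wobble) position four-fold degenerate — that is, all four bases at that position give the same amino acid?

Codon 1 CAG (Gln): third position 2-fold.
Codon 2 GCT (Ala): third position 4-fold.
Codon 3 GAC (Asp): third position 2-fold.
Codon 4 CGC (Arg): third position 4-fold.
Codon 5 TTC (Phe): third position 2-fold.
Codon 6 AAT (Asn): third position 2-fold.
Codon 7 GGT (Gly): third position 4-fold.
Codon 8 GAT (Asp): third position 2-fold.
Codon 9 CCA (Pro): third position 4-fold.
Codon 10 ACG (Thr): third position 4-fold.
Four-fold degenerate third positions: 5.

5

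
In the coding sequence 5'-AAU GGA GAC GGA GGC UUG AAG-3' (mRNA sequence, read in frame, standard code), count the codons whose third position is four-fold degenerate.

Codon 1 AAU (Asn): third position 2-fold.
Codon 2 GGA (Gly): third position 4-fold.
Codon 3 GAC (Asp): third position 2-fold.
Codon 4 GGA (Gly): third position 4-fold.
Codon 5 GGC (Gly): third position 4-fold.
Codon 6 UUG (Leu): third position 2-fold.
Codon 7 AAG (Lys): third position 2-fold.
Four-fold degenerate third positions: 3.

3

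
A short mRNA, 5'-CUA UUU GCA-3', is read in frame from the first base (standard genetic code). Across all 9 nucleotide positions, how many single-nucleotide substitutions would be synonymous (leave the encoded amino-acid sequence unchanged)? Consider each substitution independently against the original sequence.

Codon 1 (CUA, Leu): 4 synonymous substitutions.
Codon 2 (UUU, Phe): 1 synonymous substitution.
Codon 3 (GCA, Ala): 3 synonymous substitutions.
Total: 4 + 1 + 3 = 8.

8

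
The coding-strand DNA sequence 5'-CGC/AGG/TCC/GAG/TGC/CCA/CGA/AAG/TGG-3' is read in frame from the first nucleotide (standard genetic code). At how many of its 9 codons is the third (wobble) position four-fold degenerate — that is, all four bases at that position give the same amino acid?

4

Codon 1 CGC (Arg): third position 4-fold.
Codon 2 AGG (Arg): third position 2-fold.
Codon 3 TCC (Ser): third position 4-fold.
Codon 4 GAG (Glu): third position 2-fold.
Codon 5 TGC (Cys): third position 2-fold.
Codon 6 CCA (Pro): third position 4-fold.
Codon 7 CGA (Arg): third position 4-fold.
Codon 8 AAG (Lys): third position 2-fold.
Codon 9 TGG (Trp): third position 1-fold.
Four-fold degenerate third positions: 4.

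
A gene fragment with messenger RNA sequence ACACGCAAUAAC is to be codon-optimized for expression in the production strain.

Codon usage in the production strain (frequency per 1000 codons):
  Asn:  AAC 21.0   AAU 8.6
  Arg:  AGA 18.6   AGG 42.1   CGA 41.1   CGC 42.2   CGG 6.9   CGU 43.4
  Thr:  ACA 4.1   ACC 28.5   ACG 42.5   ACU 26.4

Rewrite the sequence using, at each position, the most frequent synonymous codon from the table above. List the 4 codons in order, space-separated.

ACG CGU AAC AAC

Codon 1 (Thr): best is ACG at 42.5.
Codon 2 (Arg): best is CGU at 43.4.
Codon 3 (Asn): best is AAC at 21.0.
Codon 4 (Asn): best is AAC at 21.0.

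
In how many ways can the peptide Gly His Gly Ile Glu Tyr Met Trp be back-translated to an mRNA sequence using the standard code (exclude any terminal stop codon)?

Gly: 4 codons.
His: 2 codons.
Gly: 4 codons.
Ile: 3 codons.
Glu: 2 codons.
Tyr: 2 codons.
Met: 1 codon.
Trp: 1 codon.
4 × 2 × 4 × 3 × 2 × 2 × 1 × 1 = 384.

384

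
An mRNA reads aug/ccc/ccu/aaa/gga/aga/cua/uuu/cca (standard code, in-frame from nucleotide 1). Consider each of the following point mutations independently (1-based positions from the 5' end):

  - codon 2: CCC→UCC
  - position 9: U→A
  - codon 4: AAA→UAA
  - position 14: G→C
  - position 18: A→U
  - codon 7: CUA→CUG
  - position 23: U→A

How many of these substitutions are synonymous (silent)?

Codon 2: CCC (Pro) → UCC (Ser) — missense.
Codon 3: CCU (Pro) → CCA (Pro) — synonymous.
Codon 4: AAA (Lys) → UAA (Stop) — nonsense.
Codon 5: GGA (Gly) → GCA (Ala) — missense.
Codon 6: AGA (Arg) → AGU (Ser) — missense.
Codon 7: CUA (Leu) → CUG (Leu) — synonymous.
Codon 8: UUU (Phe) → UAU (Tyr) — missense.
Synonymous: 2 of 7.

2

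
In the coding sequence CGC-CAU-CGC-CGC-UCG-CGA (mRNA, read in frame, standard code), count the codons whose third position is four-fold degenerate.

Codon 1 CGC (Arg): third position 4-fold.
Codon 2 CAU (His): third position 2-fold.
Codon 3 CGC (Arg): third position 4-fold.
Codon 4 CGC (Arg): third position 4-fold.
Codon 5 UCG (Ser): third position 4-fold.
Codon 6 CGA (Arg): third position 4-fold.
Four-fold degenerate third positions: 5.

5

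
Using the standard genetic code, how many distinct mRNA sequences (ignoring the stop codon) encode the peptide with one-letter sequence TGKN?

64

Thr: 4 codons.
Gly: 4 codons.
Lys: 2 codons.
Asn: 2 codons.
4 × 4 × 2 × 2 = 64.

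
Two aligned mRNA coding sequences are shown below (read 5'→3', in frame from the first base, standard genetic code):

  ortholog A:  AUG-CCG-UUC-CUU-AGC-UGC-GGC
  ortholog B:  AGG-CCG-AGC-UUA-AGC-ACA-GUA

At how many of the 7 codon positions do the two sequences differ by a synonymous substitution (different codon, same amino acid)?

1

Codon 1: AUG Met / AGG Arg — nonsynonymous.
Codon 2: CCG Pro / CCG Pro — identical.
Codon 3: UUC Phe / AGC Ser — nonsynonymous.
Codon 4: CUU Leu / UUA Leu — synonymous.
Codon 5: AGC Ser / AGC Ser — identical.
Codon 6: UGC Cys / ACA Thr — nonsynonymous.
Codon 7: GGC Gly / GUA Val — nonsynonymous.
Synonymous differences: 1.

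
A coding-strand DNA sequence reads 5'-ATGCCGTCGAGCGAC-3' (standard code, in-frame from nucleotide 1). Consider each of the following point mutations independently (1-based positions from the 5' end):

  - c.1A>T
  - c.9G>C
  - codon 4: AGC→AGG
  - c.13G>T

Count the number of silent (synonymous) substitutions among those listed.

1

Codon 1: ATG (Met) → TTG (Leu) — missense.
Codon 3: TCG (Ser) → TCC (Ser) — synonymous.
Codon 4: AGC (Ser) → AGG (Arg) — missense.
Codon 5: GAC (Asp) → TAC (Tyr) — missense.
Synonymous: 1 of 4.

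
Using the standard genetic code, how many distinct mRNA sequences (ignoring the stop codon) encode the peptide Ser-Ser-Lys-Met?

Ser: 6 codons.
Ser: 6 codons.
Lys: 2 codons.
Met: 1 codon.
6 × 6 × 2 × 1 = 72.

72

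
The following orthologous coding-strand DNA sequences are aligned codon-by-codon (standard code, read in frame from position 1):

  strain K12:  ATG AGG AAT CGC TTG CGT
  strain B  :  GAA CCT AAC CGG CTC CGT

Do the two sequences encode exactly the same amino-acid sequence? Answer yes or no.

Codon 1: ATG Met / GAA Glu — nonsynonymous.
Codon 2: AGG Arg / CCT Pro — nonsynonymous.
Codon 3: AAT Asn / AAC Asn — synonymous.
Codon 4: CGC Arg / CGG Arg — synonymous.
Codon 5: TTG Leu / CTC Leu — synonymous.
Codon 6: CGT Arg / CGT Arg — identical.
Nonsynonymous differences: 2 → different protein.

no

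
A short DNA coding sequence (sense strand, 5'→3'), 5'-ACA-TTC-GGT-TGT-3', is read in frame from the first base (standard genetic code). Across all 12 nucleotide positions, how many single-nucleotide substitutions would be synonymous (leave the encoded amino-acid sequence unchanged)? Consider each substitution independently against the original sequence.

Codon 1 (ACA, Thr): 3 synonymous substitutions.
Codon 2 (TTC, Phe): 1 synonymous substitution.
Codon 3 (GGT, Gly): 3 synonymous substitutions.
Codon 4 (TGT, Cys): 1 synonymous substitution.
Total: 3 + 1 + 3 + 1 = 8.

8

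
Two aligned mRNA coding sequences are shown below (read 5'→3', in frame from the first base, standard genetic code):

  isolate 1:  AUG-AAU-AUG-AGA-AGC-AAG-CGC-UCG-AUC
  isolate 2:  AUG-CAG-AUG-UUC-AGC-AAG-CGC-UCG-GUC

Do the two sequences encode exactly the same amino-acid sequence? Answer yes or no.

no

Codon 1: AUG Met / AUG Met — identical.
Codon 2: AAU Asn / CAG Gln — nonsynonymous.
Codon 3: AUG Met / AUG Met — identical.
Codon 4: AGA Arg / UUC Phe — nonsynonymous.
Codon 5: AGC Ser / AGC Ser — identical.
Codon 6: AAG Lys / AAG Lys — identical.
Codon 7: CGC Arg / CGC Arg — identical.
Codon 8: UCG Ser / UCG Ser — identical.
Codon 9: AUC Ile / GUC Val — nonsynonymous.
Nonsynonymous differences: 3 → different protein.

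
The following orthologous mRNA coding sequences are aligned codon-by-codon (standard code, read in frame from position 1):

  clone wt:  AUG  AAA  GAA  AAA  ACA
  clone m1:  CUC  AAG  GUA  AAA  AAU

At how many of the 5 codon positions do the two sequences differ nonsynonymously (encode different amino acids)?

3

Codon 1: AUG Met / CUC Leu — nonsynonymous.
Codon 2: AAA Lys / AAG Lys — synonymous.
Codon 3: GAA Glu / GUA Val — nonsynonymous.
Codon 4: AAA Lys / AAA Lys — identical.
Codon 5: ACA Thr / AAU Asn — nonsynonymous.
Nonsynonymous differences: 3.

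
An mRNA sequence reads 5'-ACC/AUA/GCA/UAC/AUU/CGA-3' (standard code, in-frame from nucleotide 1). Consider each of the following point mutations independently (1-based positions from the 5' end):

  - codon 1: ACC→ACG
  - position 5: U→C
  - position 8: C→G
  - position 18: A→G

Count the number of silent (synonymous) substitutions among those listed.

2

Codon 1: ACC (Thr) → ACG (Thr) — synonymous.
Codon 2: AUA (Ile) → ACA (Thr) — missense.
Codon 3: GCA (Ala) → GGA (Gly) — missense.
Codon 6: CGA (Arg) → CGG (Arg) — synonymous.
Synonymous: 2 of 4.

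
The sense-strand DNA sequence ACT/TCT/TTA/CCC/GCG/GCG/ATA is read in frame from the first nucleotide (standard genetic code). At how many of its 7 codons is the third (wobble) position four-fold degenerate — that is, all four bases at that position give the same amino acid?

5

Codon 1 ACT (Thr): third position 4-fold.
Codon 2 TCT (Ser): third position 4-fold.
Codon 3 TTA (Leu): third position 2-fold.
Codon 4 CCC (Pro): third position 4-fold.
Codon 5 GCG (Ala): third position 4-fold.
Codon 6 GCG (Ala): third position 4-fold.
Codon 7 ATA (Ile): third position 3-fold.
Four-fold degenerate third positions: 5.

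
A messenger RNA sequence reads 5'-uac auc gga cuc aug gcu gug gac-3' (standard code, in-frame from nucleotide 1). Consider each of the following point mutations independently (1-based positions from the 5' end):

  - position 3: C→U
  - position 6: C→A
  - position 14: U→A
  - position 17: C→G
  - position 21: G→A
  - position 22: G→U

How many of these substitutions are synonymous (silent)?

Codon 1: UAC (Tyr) → UAU (Tyr) — synonymous.
Codon 2: AUC (Ile) → AUA (Ile) — synonymous.
Codon 5: AUG (Met) → AAG (Lys) — missense.
Codon 6: GCU (Ala) → GGU (Gly) — missense.
Codon 7: GUG (Val) → GUA (Val) — synonymous.
Codon 8: GAC (Asp) → UAC (Tyr) — missense.
Synonymous: 3 of 6.

3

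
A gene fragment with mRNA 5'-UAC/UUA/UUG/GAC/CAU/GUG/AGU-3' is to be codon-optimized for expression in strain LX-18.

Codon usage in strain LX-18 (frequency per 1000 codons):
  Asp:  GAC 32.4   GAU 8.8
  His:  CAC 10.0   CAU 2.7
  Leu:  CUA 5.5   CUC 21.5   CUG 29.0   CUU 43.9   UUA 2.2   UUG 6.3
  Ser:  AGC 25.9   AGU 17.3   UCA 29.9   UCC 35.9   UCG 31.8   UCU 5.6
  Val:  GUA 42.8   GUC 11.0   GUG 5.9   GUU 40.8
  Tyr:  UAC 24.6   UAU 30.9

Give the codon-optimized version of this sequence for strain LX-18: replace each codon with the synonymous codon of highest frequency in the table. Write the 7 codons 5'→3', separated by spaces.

Codon 1 (Tyr): best is UAU at 30.9.
Codon 2 (Leu): best is CUU at 43.9.
Codon 3 (Leu): best is CUU at 43.9.
Codon 4 (Asp): best is GAC at 32.4.
Codon 5 (His): best is CAC at 10.0.
Codon 6 (Val): best is GUA at 42.8.
Codon 7 (Ser): best is UCC at 35.9.

UAU CUU CUU GAC CAC GUA UCC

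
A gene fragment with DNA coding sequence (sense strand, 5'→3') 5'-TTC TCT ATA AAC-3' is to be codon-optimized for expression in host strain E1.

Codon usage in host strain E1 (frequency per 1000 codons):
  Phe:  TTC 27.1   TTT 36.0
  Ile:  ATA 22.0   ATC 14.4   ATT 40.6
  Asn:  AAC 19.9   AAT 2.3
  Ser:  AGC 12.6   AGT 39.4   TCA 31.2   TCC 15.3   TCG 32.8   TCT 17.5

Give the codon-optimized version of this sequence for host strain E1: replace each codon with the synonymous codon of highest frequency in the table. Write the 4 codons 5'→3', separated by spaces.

TTT AGT ATT AAC

Codon 1 (Phe): best is TTT at 36.0.
Codon 2 (Ser): best is AGT at 39.4.
Codon 3 (Ile): best is ATT at 40.6.
Codon 4 (Asn): best is AAC at 19.9.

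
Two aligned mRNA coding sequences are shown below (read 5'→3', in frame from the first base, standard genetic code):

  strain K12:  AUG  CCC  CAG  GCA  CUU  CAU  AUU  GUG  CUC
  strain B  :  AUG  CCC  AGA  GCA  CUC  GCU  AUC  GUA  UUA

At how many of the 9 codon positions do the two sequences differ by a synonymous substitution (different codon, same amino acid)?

Codon 1: AUG Met / AUG Met — identical.
Codon 2: CCC Pro / CCC Pro — identical.
Codon 3: CAG Gln / AGA Arg — nonsynonymous.
Codon 4: GCA Ala / GCA Ala — identical.
Codon 5: CUU Leu / CUC Leu — synonymous.
Codon 6: CAU His / GCU Ala — nonsynonymous.
Codon 7: AUU Ile / AUC Ile — synonymous.
Codon 8: GUG Val / GUA Val — synonymous.
Codon 9: CUC Leu / UUA Leu — synonymous.
Synonymous differences: 4.

4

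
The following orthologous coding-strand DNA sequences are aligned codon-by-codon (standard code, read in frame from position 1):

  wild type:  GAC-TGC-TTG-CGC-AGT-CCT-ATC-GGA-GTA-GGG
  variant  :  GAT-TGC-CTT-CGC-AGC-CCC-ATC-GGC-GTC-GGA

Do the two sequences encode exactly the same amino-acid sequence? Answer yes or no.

yes

Codon 1: GAC Asp / GAT Asp — synonymous.
Codon 2: TGC Cys / TGC Cys — identical.
Codon 3: TTG Leu / CTT Leu — synonymous.
Codon 4: CGC Arg / CGC Arg — identical.
Codon 5: AGT Ser / AGC Ser — synonymous.
Codon 6: CCT Pro / CCC Pro — synonymous.
Codon 7: ATC Ile / ATC Ile — identical.
Codon 8: GGA Gly / GGC Gly — synonymous.
Codon 9: GTA Val / GTC Val — synonymous.
Codon 10: GGG Gly / GGA Gly — synonymous.
Nonsynonymous differences: 0 → same protein.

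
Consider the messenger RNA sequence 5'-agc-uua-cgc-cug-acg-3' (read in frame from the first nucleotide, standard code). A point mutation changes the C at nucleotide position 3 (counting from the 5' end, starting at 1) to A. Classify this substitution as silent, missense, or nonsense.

Position 3 falls in codon 1: AGC → Ser.
After the substitution the codon is AGA → Arg.
Ser ≠ Arg, so this is a missense mutation.

missense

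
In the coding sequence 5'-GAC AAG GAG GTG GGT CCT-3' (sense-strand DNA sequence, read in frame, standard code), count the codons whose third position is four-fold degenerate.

3

Codon 1 GAC (Asp): third position 2-fold.
Codon 2 AAG (Lys): third position 2-fold.
Codon 3 GAG (Glu): third position 2-fold.
Codon 4 GTG (Val): third position 4-fold.
Codon 5 GGT (Gly): third position 4-fold.
Codon 6 CCT (Pro): third position 4-fold.
Four-fold degenerate third positions: 3.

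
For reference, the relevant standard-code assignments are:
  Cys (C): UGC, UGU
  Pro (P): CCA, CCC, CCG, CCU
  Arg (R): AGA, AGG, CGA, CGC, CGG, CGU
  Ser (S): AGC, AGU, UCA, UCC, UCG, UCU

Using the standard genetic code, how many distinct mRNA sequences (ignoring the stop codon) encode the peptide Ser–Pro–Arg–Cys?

288

Ser: 6 codons.
Pro: 4 codons.
Arg: 6 codons.
Cys: 2 codons.
6 × 4 × 6 × 2 = 288.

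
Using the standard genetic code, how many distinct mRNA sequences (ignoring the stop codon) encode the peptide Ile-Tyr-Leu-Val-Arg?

864

Ile: 3 codons.
Tyr: 2 codons.
Leu: 6 codons.
Val: 4 codons.
Arg: 6 codons.
3 × 2 × 6 × 4 × 6 = 864.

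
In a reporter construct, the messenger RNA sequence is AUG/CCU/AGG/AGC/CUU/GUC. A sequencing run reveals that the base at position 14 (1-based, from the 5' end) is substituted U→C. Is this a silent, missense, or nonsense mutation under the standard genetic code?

missense

Position 14 falls in codon 5: CUU → Leu.
After the substitution the codon is CCU → Pro.
Leu ≠ Pro, so this is a missense mutation.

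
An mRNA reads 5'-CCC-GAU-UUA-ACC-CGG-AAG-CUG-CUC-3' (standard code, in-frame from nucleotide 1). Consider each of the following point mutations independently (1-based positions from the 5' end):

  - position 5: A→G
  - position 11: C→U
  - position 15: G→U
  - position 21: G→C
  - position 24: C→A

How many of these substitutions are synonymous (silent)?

3

Codon 2: GAU (Asp) → GGU (Gly) — missense.
Codon 4: ACC (Thr) → AUC (Ile) — missense.
Codon 5: CGG (Arg) → CGU (Arg) — synonymous.
Codon 7: CUG (Leu) → CUC (Leu) — synonymous.
Codon 8: CUC (Leu) → CUA (Leu) — synonymous.
Synonymous: 3 of 5.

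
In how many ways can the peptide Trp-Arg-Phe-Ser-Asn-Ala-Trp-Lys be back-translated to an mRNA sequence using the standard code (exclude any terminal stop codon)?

1152

Trp: 1 codon.
Arg: 6 codons.
Phe: 2 codons.
Ser: 6 codons.
Asn: 2 codons.
Ala: 4 codons.
Trp: 1 codon.
Lys: 2 codons.
1 × 6 × 2 × 6 × 2 × 4 × 1 × 2 = 1152.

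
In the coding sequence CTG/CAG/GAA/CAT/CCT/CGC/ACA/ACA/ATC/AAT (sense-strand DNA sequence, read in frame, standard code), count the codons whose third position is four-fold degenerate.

Codon 1 CTG (Leu): third position 4-fold.
Codon 2 CAG (Gln): third position 2-fold.
Codon 3 GAA (Glu): third position 2-fold.
Codon 4 CAT (His): third position 2-fold.
Codon 5 CCT (Pro): third position 4-fold.
Codon 6 CGC (Arg): third position 4-fold.
Codon 7 ACA (Thr): third position 4-fold.
Codon 8 ACA (Thr): third position 4-fold.
Codon 9 ATC (Ile): third position 3-fold.
Codon 10 AAT (Asn): third position 2-fold.
Four-fold degenerate third positions: 5.

5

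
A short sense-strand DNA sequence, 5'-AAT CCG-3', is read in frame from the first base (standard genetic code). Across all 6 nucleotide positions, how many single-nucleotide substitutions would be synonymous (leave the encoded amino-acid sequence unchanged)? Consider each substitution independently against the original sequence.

Codon 1 (AAT, Asn): 1 synonymous substitution.
Codon 2 (CCG, Pro): 3 synonymous substitutions.
Total: 1 + 3 = 4.

4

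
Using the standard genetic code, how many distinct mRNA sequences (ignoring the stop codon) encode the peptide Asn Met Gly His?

16

Asn: 2 codons.
Met: 1 codon.
Gly: 4 codons.
His: 2 codons.
2 × 1 × 4 × 2 = 16.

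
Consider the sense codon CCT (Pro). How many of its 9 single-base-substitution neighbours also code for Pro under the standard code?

Position 1: none → 0 synonymous.
Position 2: none → 0 synonymous.
Position 3: CCC, CCA, CCG → 3 synonymous.
Total: 0 + 0 + 3 = 3.

3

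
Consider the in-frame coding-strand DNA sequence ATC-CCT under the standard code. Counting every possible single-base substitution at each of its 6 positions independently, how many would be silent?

5

Codon 1 (ATC, Ile): 2 synonymous substitutions.
Codon 2 (CCT, Pro): 3 synonymous substitutions.
Total: 2 + 3 = 5.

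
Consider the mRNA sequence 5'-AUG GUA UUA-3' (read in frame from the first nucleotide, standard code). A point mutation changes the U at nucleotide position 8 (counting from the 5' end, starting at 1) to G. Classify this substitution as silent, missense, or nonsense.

nonsense

Position 8 falls in codon 3: UUA → Leu.
After the substitution the codon is UGA → Stop.
The new codon is a stop codon, so this is a nonsense mutation.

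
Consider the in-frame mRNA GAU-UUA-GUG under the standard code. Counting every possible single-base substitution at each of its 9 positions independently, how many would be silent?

Codon 1 (GAU, Asp): 1 synonymous substitution.
Codon 2 (UUA, Leu): 2 synonymous substitutions.
Codon 3 (GUG, Val): 3 synonymous substitutions.
Total: 1 + 2 + 3 = 6.

6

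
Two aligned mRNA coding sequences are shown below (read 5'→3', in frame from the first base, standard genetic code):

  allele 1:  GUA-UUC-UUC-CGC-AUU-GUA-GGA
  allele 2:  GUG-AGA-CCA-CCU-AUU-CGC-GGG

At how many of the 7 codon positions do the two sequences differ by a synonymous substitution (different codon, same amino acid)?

Codon 1: GUA Val / GUG Val — synonymous.
Codon 2: UUC Phe / AGA Arg — nonsynonymous.
Codon 3: UUC Phe / CCA Pro — nonsynonymous.
Codon 4: CGC Arg / CCU Pro — nonsynonymous.
Codon 5: AUU Ile / AUU Ile — identical.
Codon 6: GUA Val / CGC Arg — nonsynonymous.
Codon 7: GGA Gly / GGG Gly — synonymous.
Synonymous differences: 2.

2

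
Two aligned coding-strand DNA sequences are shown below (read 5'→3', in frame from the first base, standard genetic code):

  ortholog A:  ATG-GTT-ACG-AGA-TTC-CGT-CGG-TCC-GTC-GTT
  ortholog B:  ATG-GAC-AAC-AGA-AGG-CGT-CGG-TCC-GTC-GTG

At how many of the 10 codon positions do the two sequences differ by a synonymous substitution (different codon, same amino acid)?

Codon 1: ATG Met / ATG Met — identical.
Codon 2: GTT Val / GAC Asp — nonsynonymous.
Codon 3: ACG Thr / AAC Asn — nonsynonymous.
Codon 4: AGA Arg / AGA Arg — identical.
Codon 5: TTC Phe / AGG Arg — nonsynonymous.
Codon 6: CGT Arg / CGT Arg — identical.
Codon 7: CGG Arg / CGG Arg — identical.
Codon 8: TCC Ser / TCC Ser — identical.
Codon 9: GTC Val / GTC Val — identical.
Codon 10: GTT Val / GTG Val — synonymous.
Synonymous differences: 1.

1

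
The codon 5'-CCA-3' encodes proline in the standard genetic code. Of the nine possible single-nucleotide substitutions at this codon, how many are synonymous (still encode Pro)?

3

Position 1: none → 0 synonymous.
Position 2: none → 0 synonymous.
Position 3: CCT, CCC, CCG → 3 synonymous.
Total: 0 + 0 + 3 = 3.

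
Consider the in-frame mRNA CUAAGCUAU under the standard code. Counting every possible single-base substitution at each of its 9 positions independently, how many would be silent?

Codon 1 (CUA, Leu): 4 synonymous substitutions.
Codon 2 (AGC, Ser): 1 synonymous substitution.
Codon 3 (UAU, Tyr): 1 synonymous substitution.
Total: 4 + 1 + 1 = 6.

6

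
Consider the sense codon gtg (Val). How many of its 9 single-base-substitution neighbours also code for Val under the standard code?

3

Position 1: none → 0 synonymous.
Position 2: none → 0 synonymous.
Position 3: GTT, GTC, GTA → 3 synonymous.
Total: 0 + 0 + 3 = 3.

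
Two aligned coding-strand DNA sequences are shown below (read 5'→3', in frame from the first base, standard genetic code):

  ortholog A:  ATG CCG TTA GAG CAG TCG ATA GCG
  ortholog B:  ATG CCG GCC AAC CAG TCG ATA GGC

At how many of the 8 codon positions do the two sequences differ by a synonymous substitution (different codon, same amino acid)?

Codon 1: ATG Met / ATG Met — identical.
Codon 2: CCG Pro / CCG Pro — identical.
Codon 3: TTA Leu / GCC Ala — nonsynonymous.
Codon 4: GAG Glu / AAC Asn — nonsynonymous.
Codon 5: CAG Gln / CAG Gln — identical.
Codon 6: TCG Ser / TCG Ser — identical.
Codon 7: ATA Ile / ATA Ile — identical.
Codon 8: GCG Ala / GGC Gly — nonsynonymous.
Synonymous differences: 0.

0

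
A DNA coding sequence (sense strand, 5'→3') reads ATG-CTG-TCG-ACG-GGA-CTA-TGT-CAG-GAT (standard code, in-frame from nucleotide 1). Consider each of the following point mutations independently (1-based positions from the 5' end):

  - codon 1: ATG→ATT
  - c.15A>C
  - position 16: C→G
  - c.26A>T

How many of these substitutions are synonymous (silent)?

Codon 1: ATG (Met) → ATT (Ile) — missense.
Codon 5: GGA (Gly) → GGC (Gly) — synonymous.
Codon 6: CTA (Leu) → GTA (Val) — missense.
Codon 9: GAT (Asp) → GTT (Val) — missense.
Synonymous: 1 of 4.

1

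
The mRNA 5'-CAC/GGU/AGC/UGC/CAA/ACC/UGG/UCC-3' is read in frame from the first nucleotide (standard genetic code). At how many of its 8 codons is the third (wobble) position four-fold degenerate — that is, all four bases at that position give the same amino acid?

3

Codon 1 CAC (His): third position 2-fold.
Codon 2 GGU (Gly): third position 4-fold.
Codon 3 AGC (Ser): third position 2-fold.
Codon 4 UGC (Cys): third position 2-fold.
Codon 5 CAA (Gln): third position 2-fold.
Codon 6 ACC (Thr): third position 4-fold.
Codon 7 UGG (Trp): third position 1-fold.
Codon 8 UCC (Ser): third position 4-fold.
Four-fold degenerate third positions: 3.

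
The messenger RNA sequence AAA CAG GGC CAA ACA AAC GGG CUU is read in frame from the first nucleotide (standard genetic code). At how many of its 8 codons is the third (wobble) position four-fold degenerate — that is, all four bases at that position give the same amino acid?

Codon 1 AAA (Lys): third position 2-fold.
Codon 2 CAG (Gln): third position 2-fold.
Codon 3 GGC (Gly): third position 4-fold.
Codon 4 CAA (Gln): third position 2-fold.
Codon 5 ACA (Thr): third position 4-fold.
Codon 6 AAC (Asn): third position 2-fold.
Codon 7 GGG (Gly): third position 4-fold.
Codon 8 CUU (Leu): third position 4-fold.
Four-fold degenerate third positions: 4.

4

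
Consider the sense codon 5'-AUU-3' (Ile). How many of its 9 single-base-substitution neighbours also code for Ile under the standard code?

2

Position 1: none → 0 synonymous.
Position 2: none → 0 synonymous.
Position 3: AUC, AUA → 2 synonymous.
Total: 0 + 0 + 2 = 2.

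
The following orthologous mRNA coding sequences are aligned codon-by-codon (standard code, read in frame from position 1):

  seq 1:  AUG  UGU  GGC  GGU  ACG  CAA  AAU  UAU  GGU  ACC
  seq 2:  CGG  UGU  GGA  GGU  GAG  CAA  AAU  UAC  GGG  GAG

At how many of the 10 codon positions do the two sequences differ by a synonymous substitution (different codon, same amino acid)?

Codon 1: AUG Met / CGG Arg — nonsynonymous.
Codon 2: UGU Cys / UGU Cys — identical.
Codon 3: GGC Gly / GGA Gly — synonymous.
Codon 4: GGU Gly / GGU Gly — identical.
Codon 5: ACG Thr / GAG Glu — nonsynonymous.
Codon 6: CAA Gln / CAA Gln — identical.
Codon 7: AAU Asn / AAU Asn — identical.
Codon 8: UAU Tyr / UAC Tyr — synonymous.
Codon 9: GGU Gly / GGG Gly — synonymous.
Codon 10: ACC Thr / GAG Glu — nonsynonymous.
Synonymous differences: 3.

3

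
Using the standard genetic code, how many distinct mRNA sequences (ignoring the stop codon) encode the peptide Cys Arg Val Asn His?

192

Cys: 2 codons.
Arg: 6 codons.
Val: 4 codons.
Asn: 2 codons.
His: 2 codons.
2 × 6 × 4 × 2 × 2 = 192.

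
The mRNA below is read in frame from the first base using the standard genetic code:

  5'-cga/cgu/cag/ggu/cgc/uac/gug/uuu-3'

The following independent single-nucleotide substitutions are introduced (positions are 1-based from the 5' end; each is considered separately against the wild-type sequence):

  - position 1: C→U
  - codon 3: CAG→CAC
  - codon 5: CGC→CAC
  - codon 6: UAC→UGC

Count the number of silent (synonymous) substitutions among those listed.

0

Codon 1: CGA (Arg) → UGA (Stop) — nonsense.
Codon 3: CAG (Gln) → CAC (His) — missense.
Codon 5: CGC (Arg) → CAC (His) — missense.
Codon 6: UAC (Tyr) → UGC (Cys) — missense.
Synonymous: 0 of 4.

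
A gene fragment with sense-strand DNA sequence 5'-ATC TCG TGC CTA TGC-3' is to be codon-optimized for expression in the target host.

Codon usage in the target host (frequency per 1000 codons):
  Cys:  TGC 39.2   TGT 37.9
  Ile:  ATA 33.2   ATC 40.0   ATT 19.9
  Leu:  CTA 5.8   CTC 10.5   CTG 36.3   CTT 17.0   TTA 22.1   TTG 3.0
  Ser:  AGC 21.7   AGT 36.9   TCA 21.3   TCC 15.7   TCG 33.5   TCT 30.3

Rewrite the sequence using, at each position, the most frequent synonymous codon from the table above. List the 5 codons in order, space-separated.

ATC AGT TGC CTG TGC

Codon 1 (Ile): best is ATC at 40.0.
Codon 2 (Ser): best is AGT at 36.9.
Codon 3 (Cys): best is TGC at 39.2.
Codon 4 (Leu): best is CTG at 36.3.
Codon 5 (Cys): best is TGC at 39.2.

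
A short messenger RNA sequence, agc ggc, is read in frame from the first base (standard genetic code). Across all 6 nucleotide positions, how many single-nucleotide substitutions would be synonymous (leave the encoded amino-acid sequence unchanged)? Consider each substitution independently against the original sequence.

Codon 1 (AGC, Ser): 1 synonymous substitution.
Codon 2 (GGC, Gly): 3 synonymous substitutions.
Total: 1 + 3 = 4.

4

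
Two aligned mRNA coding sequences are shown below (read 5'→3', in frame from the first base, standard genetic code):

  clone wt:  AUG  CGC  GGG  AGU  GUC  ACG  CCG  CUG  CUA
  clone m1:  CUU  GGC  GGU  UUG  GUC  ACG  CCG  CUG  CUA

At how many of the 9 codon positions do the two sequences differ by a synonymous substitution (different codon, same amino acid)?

1

Codon 1: AUG Met / CUU Leu — nonsynonymous.
Codon 2: CGC Arg / GGC Gly — nonsynonymous.
Codon 3: GGG Gly / GGU Gly — synonymous.
Codon 4: AGU Ser / UUG Leu — nonsynonymous.
Codon 5: GUC Val / GUC Val — identical.
Codon 6: ACG Thr / ACG Thr — identical.
Codon 7: CCG Pro / CCG Pro — identical.
Codon 8: CUG Leu / CUG Leu — identical.
Codon 9: CUA Leu / CUA Leu — identical.
Synonymous differences: 1.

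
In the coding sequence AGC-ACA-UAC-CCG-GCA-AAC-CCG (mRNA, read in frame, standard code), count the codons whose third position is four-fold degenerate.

4

Codon 1 AGC (Ser): third position 2-fold.
Codon 2 ACA (Thr): third position 4-fold.
Codon 3 UAC (Tyr): third position 2-fold.
Codon 4 CCG (Pro): third position 4-fold.
Codon 5 GCA (Ala): third position 4-fold.
Codon 6 AAC (Asn): third position 2-fold.
Codon 7 CCG (Pro): third position 4-fold.
Four-fold degenerate third positions: 4.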